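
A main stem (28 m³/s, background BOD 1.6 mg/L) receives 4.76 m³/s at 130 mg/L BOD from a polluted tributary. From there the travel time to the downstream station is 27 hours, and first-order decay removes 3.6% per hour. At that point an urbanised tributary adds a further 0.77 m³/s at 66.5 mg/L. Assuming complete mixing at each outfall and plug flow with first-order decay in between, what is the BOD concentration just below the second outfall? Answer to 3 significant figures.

8.88 mg/L

Conservation of mass: C = (28.00·1.600 + 4.760·130.0) / 32.76 = 663.6/32.76 = 20.26 mg/L; combined flow 32.76 m³/s.
3.6%/h lost → k = −ln(1 − 0.036) = 0.03666 h⁻¹.
First-order decay: C = 20.26·exp(−k·t) = 20.26·0.3716 = 7.527 mg/L.
At the second outfall, C = (32.76·7.527 + 0.7700·66.50) / (32.76 + 0.7700) = 8.882 mg/L.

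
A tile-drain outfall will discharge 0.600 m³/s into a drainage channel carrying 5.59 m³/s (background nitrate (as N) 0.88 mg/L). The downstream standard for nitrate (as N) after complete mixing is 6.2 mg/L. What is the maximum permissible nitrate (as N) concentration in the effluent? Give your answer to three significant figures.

55.8 mg/L

At the limit, (Qr·Cr + Qe·Cₑ)/(Qr + Qe) = 6.2:
Cₑ = (6.190·6.2 − 5.590·0.8800) / 0.6000 = 55.76 mg/L.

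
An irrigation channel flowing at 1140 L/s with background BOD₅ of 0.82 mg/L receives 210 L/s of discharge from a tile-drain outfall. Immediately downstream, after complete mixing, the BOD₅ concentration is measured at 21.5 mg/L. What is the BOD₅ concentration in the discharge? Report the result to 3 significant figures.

Mass balance: 1140·0.8200 + 210.0·Cₑ = 1350·21.50
→ Cₑ = (1350·21.50 − 1140·0.8200) / 210.0 = 133.8 mg/L.

134 mg/L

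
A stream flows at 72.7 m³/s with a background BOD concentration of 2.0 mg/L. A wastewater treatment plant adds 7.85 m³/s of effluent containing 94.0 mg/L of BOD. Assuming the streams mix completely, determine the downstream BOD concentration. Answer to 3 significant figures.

Mass balance: C = (72.70·2.000 + 7.850·94.00) / 80.55 = 883.3/80.55 = 10.97 mg/L.

11.0 mg/L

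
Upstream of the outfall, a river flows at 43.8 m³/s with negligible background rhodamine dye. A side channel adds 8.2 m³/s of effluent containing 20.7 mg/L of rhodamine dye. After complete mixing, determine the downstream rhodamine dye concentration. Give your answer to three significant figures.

Flow-weighted average: C = (43.80·0 + 8.200·20.70) / 52.00 = 169.7/52.00 = 3.264 mg/L.

3.26 mg/L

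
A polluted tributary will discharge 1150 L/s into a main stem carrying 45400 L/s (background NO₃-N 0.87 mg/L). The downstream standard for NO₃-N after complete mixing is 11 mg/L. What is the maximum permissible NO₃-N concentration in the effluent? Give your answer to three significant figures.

At the limit, (Qr·Cr + Qe·Cₑ)/(Qr + Qe) = 11:
Cₑ = (46550·11 − 45400·0.8700) / 1150 = 410.9 mg/L.

411 mg/L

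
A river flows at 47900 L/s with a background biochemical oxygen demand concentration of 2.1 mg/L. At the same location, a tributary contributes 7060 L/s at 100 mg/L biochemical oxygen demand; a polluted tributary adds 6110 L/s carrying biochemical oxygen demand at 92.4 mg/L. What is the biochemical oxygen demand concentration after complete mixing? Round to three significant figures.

22.5 mg/L

Mass balance: C = (47900·2.100 + 7060·100.0 + 6110·92.40) / 61070 = 1371000/61070 = 22.45 mg/L.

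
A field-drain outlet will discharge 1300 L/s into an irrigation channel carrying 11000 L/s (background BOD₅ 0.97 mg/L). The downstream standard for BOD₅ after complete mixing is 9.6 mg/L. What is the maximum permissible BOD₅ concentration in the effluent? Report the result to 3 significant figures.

82.6 mg/L

At the limit, (Qr·Cr + Qe·Cₑ)/(Qr + Qe) = 9.6:
Cₑ = (12300·9.6 − 11000·0.9700) / 1300 = 82.62 mg/L.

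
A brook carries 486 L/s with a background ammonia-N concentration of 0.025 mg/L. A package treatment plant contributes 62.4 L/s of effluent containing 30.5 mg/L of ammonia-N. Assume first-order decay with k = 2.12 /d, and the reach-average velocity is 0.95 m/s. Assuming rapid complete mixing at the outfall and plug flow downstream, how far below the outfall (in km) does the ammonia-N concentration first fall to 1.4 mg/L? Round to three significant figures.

35.4 km

After mixing, C = (486.0·0.02500 + 62.40·30.50) / 548.4 = 1915/548.4 = 3.493 mg/L.
Set 3.493·exp(−k·t) = 1.4 → t = ln(3.493/1.4)/k = 37260 s = 10.35 h.
Distance = v·t = 0.95·37260 = 35390 m = 35.39 km.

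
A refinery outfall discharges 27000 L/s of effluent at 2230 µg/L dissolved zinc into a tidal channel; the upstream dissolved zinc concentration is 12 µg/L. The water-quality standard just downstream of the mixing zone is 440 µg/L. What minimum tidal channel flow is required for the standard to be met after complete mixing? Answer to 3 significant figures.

113000 L/s

Set C_mix = 440: (Q·12.00 + 27000·2230) / (Q + 27000) = 440
→ Q = 27000·(2230 − 440)/(440 − 12.00) = 112900 L/s.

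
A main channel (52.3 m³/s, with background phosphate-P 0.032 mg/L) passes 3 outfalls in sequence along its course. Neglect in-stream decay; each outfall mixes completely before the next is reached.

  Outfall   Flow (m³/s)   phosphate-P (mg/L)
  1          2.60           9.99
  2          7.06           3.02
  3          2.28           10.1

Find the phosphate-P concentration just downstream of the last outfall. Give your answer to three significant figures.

After outfall 1: Q = 52.30 + 2.600 = 54.90 m³/s; C = (52.30·0.03200 + 2.600·9.990)/54.90 = 0.5036 mg/L.
After outfall 2: Q = 54.90 + 7.060 = 61.96 m³/s; C = (54.90·0.5036 + 7.060·3.020)/61.96 = 0.7903 mg/L.
After outfall 3: Q = 61.96 + 2.280 = 64.24 m³/s; C = (61.96·0.7903 + 2.280·10.10)/64.24 = 1.121 mg/L.

1.12 mg/L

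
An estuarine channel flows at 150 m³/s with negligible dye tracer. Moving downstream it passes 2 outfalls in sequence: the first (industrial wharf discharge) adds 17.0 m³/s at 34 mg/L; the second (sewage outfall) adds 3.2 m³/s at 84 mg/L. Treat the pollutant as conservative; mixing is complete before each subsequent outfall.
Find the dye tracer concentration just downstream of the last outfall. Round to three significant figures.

4.98 mg/L

After outfall 1: Q = 150.0 + 17.00 = 167.0 m³/s; C = (150.0·0 + 17.00·34.00)/167.0 = 3.461 mg/L.
After outfall 2: Q = 167.0 + 3.200 = 170.2 m³/s; C = (167.0·3.461 + 3.200·84.00)/170.2 = 4.975 mg/L.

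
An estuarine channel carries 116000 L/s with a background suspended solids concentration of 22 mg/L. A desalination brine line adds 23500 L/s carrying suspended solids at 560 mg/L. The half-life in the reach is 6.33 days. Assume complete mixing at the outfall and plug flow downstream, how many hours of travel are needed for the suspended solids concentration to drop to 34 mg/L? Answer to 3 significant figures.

263 h

Mass balance: C = (116000·22.00 + 23500·560.0) / 139500 = 15710000/139500 = 112.6 mg/L.
Half-life 6.33 d → k = ln 2 / 6.33 = 0.1095 d⁻¹.
112.6·exp(−k·t) = 34 → t = ln(112.6/34)/k = 945100 s = 262.5 h.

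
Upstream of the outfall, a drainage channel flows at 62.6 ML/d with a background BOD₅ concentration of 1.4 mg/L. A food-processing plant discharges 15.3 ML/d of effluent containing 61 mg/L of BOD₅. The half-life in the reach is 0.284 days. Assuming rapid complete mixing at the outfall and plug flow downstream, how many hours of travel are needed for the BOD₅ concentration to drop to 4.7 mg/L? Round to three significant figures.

10.1 h

After mixing, C = (62.60·1.400 + 15.30·61.00) / 77.90 = 1021/77.90 = 13.11 mg/L.
Half-life 0.284 d → k = ln 2 / 0.284 = 2.441 d⁻¹.
13.11·exp(−k·t) = 4.7 → t = ln(13.11/4.7)/k = 36300 s = 10.08 h.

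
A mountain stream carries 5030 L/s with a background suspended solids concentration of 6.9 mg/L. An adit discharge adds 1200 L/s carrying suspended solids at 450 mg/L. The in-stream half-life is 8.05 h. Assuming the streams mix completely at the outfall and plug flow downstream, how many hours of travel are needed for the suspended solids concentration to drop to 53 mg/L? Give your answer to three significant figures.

6.44 h

Conservation of mass: C = (5030·6.900 + 1200·450.0) / 6230 = 574700/6230 = 92.25 mg/L.
Half-life 8.05 h → k = ln 2 / 8.05 = 0.08611 h⁻¹ = 2.067 d⁻¹.
92.25·exp(−k·t) = 53 → t = ln(92.25/53)/k = 23170 s = 6.436 h.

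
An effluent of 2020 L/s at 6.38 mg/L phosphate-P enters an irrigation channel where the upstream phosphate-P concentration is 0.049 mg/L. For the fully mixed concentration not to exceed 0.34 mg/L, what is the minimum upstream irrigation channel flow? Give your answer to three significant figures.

Set C_mix = 0.34: (Q·0.04900 + 2020·6.380) / (Q + 2020) = 0.34
→ Q = 2020·(6.380 − 0.34)/(0.34 − 0.04900) = 41930 L/s.

41900 L/s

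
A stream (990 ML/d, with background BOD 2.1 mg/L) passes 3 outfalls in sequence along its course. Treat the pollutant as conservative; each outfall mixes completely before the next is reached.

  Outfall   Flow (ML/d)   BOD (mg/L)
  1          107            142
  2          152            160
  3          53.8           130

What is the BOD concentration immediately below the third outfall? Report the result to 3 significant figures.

Outfall 1: combined Q = 1097 ML/d; C = (990.0·2.100 + 107.0·142.0)/1097 = 15.75 mg/L.
Outfall 2: combined Q = 1249 ML/d; C = (1097·15.75 + 152.0·160.0)/1249 = 33.30 mg/L.
Outfall 3: combined Q = 1303 ML/d; C = (1249·33.30 + 53.80·130.0)/1303 = 37.29 mg/L.

37.3 mg/L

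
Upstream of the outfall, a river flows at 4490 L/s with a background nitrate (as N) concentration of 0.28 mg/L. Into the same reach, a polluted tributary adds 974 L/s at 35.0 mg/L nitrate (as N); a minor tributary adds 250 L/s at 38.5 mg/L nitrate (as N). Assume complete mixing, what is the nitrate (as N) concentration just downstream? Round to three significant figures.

Mixed concentration C = ΣQC/ΣQ = (4490·0.2800 + 974.0·35.00 + 250.0·38.50) / 5714 = 44970/5714 = 7.871 mg/L.

7.87 mg/L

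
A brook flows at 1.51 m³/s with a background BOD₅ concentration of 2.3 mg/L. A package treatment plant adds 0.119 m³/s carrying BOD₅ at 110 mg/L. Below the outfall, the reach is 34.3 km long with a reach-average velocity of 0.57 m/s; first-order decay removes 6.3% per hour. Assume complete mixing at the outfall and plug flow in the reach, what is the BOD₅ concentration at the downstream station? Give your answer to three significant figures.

3.43 mg/L

After mixing, C = (1.510·2.300 + 0.1190·110.0) / 1.629 = 16.56/1.629 = 10.17 mg/L.
Travel time t = 34.3·1000 / 0.57 = 60180 s = 16.72 h.
6.3%/h lost → k = −ln(1 − 0.063) = 0.06507 h⁻¹.
After decay, C = 10.17 × e^(−kt) = 10.17 × 0.3370 = 3.426 mg/L.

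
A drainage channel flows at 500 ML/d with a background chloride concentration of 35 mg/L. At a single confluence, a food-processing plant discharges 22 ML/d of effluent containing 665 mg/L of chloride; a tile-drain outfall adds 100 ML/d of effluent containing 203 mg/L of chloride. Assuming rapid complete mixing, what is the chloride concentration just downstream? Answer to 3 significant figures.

After mixing, C = (500.0·35.00 + 22.00·665.0 + 100.0·203.0) / 622.0 = 52430/622.0 = 84.29 mg/L.

84.3 mg/L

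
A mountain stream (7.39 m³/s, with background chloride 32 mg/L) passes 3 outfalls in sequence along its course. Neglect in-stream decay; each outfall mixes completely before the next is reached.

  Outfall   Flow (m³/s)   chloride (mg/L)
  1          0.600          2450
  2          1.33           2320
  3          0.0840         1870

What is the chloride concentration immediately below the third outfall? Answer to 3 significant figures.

Outfall 1: combined Q = 7.990 m³/s; C = (7.390·32.00 + 0.6000·2450)/7.990 = 213.6 mg/L.
Outfall 2: combined Q = 9.320 m³/s; C = (7.990·213.6 + 1.330·2320)/9.320 = 514.2 mg/L.
Outfall 3: combined Q = 9.404 m³/s; C = (9.320·514.2 + 0.08400·1870)/9.404 = 526.3 mg/L.

526 mg/L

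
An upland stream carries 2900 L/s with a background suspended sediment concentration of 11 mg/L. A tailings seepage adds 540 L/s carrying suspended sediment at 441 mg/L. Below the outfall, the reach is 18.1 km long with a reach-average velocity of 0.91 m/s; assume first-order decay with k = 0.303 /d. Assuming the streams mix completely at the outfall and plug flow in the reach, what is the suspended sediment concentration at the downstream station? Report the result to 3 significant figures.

Mass balance: C = (2900·11.00 + 540.0·441.0) / 3440 = 270000/3440 = 78.50 mg/L.
Travel time t = 18.1·1000 / 0.91 = 19890 s = 5.525 h.
After decay, C = 78.50 × e^(−kt) = 78.50 × 0.9326 = 73.21 mg/L.

73.2 mg/L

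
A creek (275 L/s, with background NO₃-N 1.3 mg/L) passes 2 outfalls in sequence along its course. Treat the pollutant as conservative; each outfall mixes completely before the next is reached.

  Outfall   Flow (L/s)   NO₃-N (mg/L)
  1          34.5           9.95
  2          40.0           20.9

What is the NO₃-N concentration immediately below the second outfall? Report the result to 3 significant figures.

Below outfall 1: Q → 309.5 L/s, C = (275.0·1.300 + 34.50·9.950)/309.5 = 2.264 mg/L.
Below outfall 2: Q → 349.5 L/s, C = (309.5·2.264 + 40.00·20.90)/349.5 = 4.397 mg/L.

4.40 mg/L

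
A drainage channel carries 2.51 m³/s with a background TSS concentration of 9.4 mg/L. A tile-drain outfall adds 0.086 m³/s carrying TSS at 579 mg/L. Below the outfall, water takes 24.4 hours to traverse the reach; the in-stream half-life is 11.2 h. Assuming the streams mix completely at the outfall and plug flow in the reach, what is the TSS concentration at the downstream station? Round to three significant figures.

6.24 mg/L

Mass balance: C = (2.510·9.400 + 0.08600·579.0) / 2.596 = 73.39/2.596 = 28.27 mg/L.
Half-life 11.2 h → k = ln 2 / 11.2 = 0.06189 h⁻¹ = 1.485 d⁻¹.
Applying C = C₀e^(−kt): 28.27 × 0.2209 = 6.245 mg/L.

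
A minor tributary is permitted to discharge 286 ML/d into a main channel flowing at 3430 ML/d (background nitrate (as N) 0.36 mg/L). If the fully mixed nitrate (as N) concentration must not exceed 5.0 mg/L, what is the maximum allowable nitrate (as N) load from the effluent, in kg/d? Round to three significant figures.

Mass balance at the limit: 3430·0.3600 + 286.0·Cₑ = 3716·5.0 → Cₑ = 60.65 mg/L.
286.0 ML/d = 3.310 m³/s. Load = 3.310 m³/s × 60.65 g/m³ × 86 400 s/d = 17350 kg/d.

17300 kg/d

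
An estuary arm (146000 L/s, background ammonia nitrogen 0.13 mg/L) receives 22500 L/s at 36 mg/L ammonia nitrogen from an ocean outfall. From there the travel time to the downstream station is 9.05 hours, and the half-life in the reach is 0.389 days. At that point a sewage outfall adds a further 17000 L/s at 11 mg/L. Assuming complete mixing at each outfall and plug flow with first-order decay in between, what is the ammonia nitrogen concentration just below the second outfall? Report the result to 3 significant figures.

After mixing, C = (146000·0.1300 + 22500·36.00) / 168500 = 829000/168500 = 4.920 mg/L; combined flow 168500 L/s.
Half-life 0.389 d → k = ln 2 / 0.389 = 1.782 d⁻¹.
After decay, C = 4.920 × e^(−kt) = 4.920 × 0.5107 = 2.513 mg/L.
Second outfall: C = (168500·2.513 + 17000·11.00)/185500 = 3.290 mg/L.

3.29 mg/L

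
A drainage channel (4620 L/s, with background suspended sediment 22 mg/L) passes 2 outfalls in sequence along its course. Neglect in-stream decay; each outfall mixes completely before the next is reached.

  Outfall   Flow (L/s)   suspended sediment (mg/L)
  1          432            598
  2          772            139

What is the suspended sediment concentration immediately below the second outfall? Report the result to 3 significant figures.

80.2 mg/L

Outfall 1: combined Q = 5052 L/s; C = (4620·22.00 + 432.0·598.0)/5052 = 71.25 mg/L.
Outfall 2: combined Q = 5824 L/s; C = (5052·71.25 + 772.0·139.0)/5824 = 80.23 mg/L.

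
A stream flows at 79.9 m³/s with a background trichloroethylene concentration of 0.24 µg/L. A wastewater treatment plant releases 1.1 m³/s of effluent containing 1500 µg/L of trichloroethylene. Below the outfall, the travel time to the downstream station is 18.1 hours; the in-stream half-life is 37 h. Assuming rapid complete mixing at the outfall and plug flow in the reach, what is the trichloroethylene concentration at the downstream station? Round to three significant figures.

14.7 µg/L

Conservation of mass: C = (79.90·0.2400 + 1.100·1500) / 81.00 = 1669/81.00 = 20.61 µg/L.
Half-life 37 h → k = ln 2 / 37 = 0.01873 h⁻¹ = 0.4496 d⁻¹.
Applying C = C₀e^(−kt): 20.61 × 0.7124 = 14.68 µg/L.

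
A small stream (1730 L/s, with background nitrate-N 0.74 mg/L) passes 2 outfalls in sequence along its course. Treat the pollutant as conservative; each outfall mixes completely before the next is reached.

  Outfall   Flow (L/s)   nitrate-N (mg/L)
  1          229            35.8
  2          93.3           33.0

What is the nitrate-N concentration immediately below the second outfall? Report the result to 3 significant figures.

After outfall 1: Q = 1730 + 229.0 = 1959 L/s; C = (1730·0.7400 + 229.0·35.80)/1959 = 4.838 mg/L.
After outfall 2: Q = 1959 + 93.30 = 2052 L/s; C = (1959·4.838 + 93.30·33.00)/2052 = 6.119 mg/L.

6.12 mg/L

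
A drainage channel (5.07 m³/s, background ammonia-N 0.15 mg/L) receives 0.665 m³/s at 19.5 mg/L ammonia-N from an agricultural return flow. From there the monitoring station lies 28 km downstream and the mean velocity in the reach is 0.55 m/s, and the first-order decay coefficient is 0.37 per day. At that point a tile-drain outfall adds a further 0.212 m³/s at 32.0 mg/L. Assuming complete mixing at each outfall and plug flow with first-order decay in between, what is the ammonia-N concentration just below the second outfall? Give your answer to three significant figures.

After mixing, C = (5.070·0.1500 + 0.6650·19.50) / 5.735 = 13.73/5.735 = 2.394 mg/L; combined flow 5.735 m³/s.
Travel time t = 28·1000 / 0.55 = 50910 s = 14.14 h.
After decay, C = 2.394 × e^(−kt) = 2.394 × 0.8041 = 1.925 mg/L.
Second outfall: C = (5.735·1.925 + 0.2120·32.00)/5.947 = 2.997 mg/L.

3.00 mg/L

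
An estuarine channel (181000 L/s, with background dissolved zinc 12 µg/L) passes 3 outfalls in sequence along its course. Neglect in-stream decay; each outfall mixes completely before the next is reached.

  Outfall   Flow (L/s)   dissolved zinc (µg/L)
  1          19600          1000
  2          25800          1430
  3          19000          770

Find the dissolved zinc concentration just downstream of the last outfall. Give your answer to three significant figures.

299 µg/L

Outfall 1: combined Q = 200600 L/s; C = (181000·12.00 + 19600·1000)/200600 = 108.5 µg/L.
Outfall 2: combined Q = 226400 L/s; C = (200600·108.5 + 25800·1430)/226400 = 259.1 µg/L.
Outfall 3: combined Q = 245400 L/s; C = (226400·259.1 + 19000·770.0)/245400 = 298.7 µg/L.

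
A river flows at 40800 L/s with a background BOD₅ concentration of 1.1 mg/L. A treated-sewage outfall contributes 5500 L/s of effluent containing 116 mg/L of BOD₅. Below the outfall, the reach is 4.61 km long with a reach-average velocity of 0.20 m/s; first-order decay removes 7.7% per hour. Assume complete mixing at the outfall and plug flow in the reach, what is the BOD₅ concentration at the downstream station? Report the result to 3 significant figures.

8.83 mg/L

Mass balance: C = (40800·1.100 + 5500·116.0) / 46300 = 682900/46300 = 14.75 mg/L.
Travel time t = 4.61·1000 / 0.20 = 23050 s = 6.403 h.
7.7%/h lost → k = −ln(1 − 0.077) = 0.08013 h⁻¹.
After decay, C = 14.75 × e^(−kt) = 14.75 × 0.5987 = 8.830 mg/L.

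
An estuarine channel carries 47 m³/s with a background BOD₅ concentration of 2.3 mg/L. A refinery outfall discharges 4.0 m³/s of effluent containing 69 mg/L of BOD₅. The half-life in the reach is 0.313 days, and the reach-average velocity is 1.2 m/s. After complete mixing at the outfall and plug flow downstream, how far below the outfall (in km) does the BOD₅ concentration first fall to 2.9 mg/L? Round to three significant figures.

44.7 km

After mixing, C = (47.00·2.300 + 4.000·69.00) / 51.00 = 384.1/51.00 = 7.531 mg/L.
Half-life 0.313 d → k = ln 2 / 0.313 = 2.215 d⁻¹.
Set 7.531·exp(−k·t) = 2.9 → t = ln(7.531/2.9)/k = 37230 s = 10.34 h.
Distance = v·t = 1.2·37230 = 44680 m = 44.68 km.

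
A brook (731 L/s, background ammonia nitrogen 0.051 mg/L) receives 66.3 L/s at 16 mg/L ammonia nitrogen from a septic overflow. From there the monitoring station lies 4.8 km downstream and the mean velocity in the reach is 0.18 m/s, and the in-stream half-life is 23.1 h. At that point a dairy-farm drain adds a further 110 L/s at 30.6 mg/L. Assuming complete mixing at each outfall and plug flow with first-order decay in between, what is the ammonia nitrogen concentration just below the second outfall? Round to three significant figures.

4.68 mg/L

Conservation of mass: C = (731.0·0.05100 + 66.30·16.00) / 797.3 = 1098/797.3 = 1.377 mg/L; combined flow 797.3 L/s.
Travel time t = 4.8·1000 / 0.18 = 26670 s = 7.407 h.
Half-life 23.1 h → k = ln 2 / 23.1 = 0.03001 h⁻¹ = 0.7202 d⁻¹.
Applying C = C₀e^(−kt): 1.377 × 0.8007 = 1.103 mg/L.
Second outfall: C = (797.3·1.103 + 110.0·30.60)/907.3 = 4.679 mg/L.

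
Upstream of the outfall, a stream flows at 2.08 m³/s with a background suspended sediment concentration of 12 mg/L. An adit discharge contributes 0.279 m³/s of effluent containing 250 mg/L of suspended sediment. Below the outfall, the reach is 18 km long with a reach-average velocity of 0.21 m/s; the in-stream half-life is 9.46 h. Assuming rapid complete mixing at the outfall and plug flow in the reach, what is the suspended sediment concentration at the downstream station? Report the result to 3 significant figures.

Mixed concentration C = ΣQC/ΣQ = (2.080·12.00 + 0.2790·250.0) / 2.359 = 94.71/2.359 = 40.15 mg/L.
Travel time t = 18·1000 / 0.21 = 85710 s = 23.81 h.
Half-life 9.46 h → k = ln 2 / 9.46 = 0.07327 h⁻¹ = 1.759 d⁻¹.
Decay over the reach: 40.15·exp(−kt) = 40.15·0.1747 = 7.015 mg/L.

7.01 mg/L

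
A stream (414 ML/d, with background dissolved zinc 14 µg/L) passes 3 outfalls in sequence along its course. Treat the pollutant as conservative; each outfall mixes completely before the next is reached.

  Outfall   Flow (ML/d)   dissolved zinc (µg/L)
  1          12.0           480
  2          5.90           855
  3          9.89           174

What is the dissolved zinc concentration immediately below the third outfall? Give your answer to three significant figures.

41.5 µg/L

After outfall 1: Q = 414.0 + 12.00 = 426.0 ML/d; C = (414.0·14.00 + 12.00·480.0)/426.0 = 27.13 µg/L.
After outfall 2: Q = 426.0 + 5.900 = 431.9 ML/d; C = (426.0·27.13 + 5.900·855.0)/431.9 = 38.44 µg/L.
After outfall 3: Q = 431.9 + 9.890 = 441.8 ML/d; C = (431.9·38.44 + 9.890·174.0)/441.8 = 41.47 µg/L.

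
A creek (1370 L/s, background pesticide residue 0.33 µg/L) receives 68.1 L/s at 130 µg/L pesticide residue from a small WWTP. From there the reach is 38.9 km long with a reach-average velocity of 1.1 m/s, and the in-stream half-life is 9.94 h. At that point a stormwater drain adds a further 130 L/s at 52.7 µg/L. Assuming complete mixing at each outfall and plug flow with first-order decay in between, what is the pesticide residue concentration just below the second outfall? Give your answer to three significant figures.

7.36 µg/L

Mass balance: C = (1370·0.3300 + 68.10·130.0) / 1438 = 9305/1438 = 6.470 µg/L; combined flow 1438 L/s.
Travel time t = 38.9·1000 / 1.1 = 35360 s = 9.823 h.
Half-life 9.94 h → k = ln 2 / 9.94 = 0.06973 h⁻¹ = 1.674 d⁻¹.
First-order decay: C = 6.470·exp(−k·t) = 6.470·0.5041 = 3.262 µg/L.
At the second outfall, C = (1438·3.262 + 130.0·52.70) / (1438 + 130.0) = 7.360 µg/L.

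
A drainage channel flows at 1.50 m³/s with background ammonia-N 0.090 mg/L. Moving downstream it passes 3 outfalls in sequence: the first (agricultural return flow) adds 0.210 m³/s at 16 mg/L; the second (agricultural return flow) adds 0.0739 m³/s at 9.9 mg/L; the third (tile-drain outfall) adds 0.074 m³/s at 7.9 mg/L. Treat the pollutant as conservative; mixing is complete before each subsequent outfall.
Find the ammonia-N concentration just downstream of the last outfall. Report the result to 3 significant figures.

Outfall 1: combined Q = 1.710 m³/s; C = (1.500·0.09000 + 0.2100·16.00)/1.710 = 2.044 mg/L.
Outfall 2: combined Q = 1.784 m³/s; C = (1.710·2.044 + 0.07390·9.900)/1.784 = 2.369 mg/L.
Outfall 3: combined Q = 1.858 m³/s; C = (1.784·2.369 + 0.07400·7.900)/1.858 = 2.590 mg/L.

2.59 mg/L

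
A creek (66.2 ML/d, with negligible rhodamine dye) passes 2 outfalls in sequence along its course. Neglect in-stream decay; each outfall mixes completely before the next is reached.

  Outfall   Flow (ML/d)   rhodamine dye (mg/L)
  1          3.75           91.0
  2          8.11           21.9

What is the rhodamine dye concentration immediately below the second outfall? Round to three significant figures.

After outfall 1: Q = 66.20 + 3.750 = 69.95 ML/d; C = (66.20·0 + 3.750·91.00)/69.95 = 4.878 mg/L.
After outfall 2: Q = 69.95 + 8.110 = 78.06 ML/d; C = (69.95·4.878 + 8.110·21.90)/78.06 = 6.647 mg/L.

6.65 mg/L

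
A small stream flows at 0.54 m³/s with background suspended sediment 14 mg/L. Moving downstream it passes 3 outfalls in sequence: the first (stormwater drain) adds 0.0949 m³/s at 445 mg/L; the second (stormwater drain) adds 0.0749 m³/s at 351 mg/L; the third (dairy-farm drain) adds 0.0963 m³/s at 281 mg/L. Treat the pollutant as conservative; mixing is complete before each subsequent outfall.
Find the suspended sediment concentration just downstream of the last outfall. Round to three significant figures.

128 mg/L

Below outfall 1: Q → 0.6349 m³/s, C = (0.5400·14.00 + 0.09490·445.0)/0.6349 = 78.42 mg/L.
Below outfall 2: Q → 0.7098 m³/s, C = (0.6349·78.42 + 0.07490·351.0)/0.7098 = 107.2 mg/L.
Below outfall 3: Q → 0.8061 m³/s, C = (0.7098·107.2 + 0.09630·281.0)/0.8061 = 128.0 mg/L.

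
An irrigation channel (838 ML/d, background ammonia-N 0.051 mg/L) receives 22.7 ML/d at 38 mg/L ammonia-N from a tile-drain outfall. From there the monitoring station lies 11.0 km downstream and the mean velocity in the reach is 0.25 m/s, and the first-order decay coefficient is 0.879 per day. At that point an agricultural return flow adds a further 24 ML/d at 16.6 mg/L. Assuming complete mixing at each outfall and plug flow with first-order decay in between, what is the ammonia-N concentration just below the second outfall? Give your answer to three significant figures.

1.10 mg/L

Flow-weighted average: C = (838.0·0.05100 + 22.70·38.00) / 860.7 = 905.3/860.7 = 1.052 mg/L; combined flow 860.7 ML/d.
Travel time t = 11.0·1000 / 0.25 = 44000 s = 12.22 h.
First-order decay: C = 1.052·exp(−k·t) = 1.052·0.6391 = 0.6723 mg/L.
At the second outfall, C = (860.7·0.6723 + 24.00·16.60) / (860.7 + 24.00) = 1.104 mg/L.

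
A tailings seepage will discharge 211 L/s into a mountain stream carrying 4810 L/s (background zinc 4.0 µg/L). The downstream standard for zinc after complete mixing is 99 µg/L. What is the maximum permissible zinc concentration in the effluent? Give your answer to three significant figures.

2260 µg/L

At the limit, (Qr·Cr + Qe·Cₑ)/(Qr + Qe) = 99:
Cₑ = (5021·99 − 4810·4.000) / 211.0 = 2265 µg/L.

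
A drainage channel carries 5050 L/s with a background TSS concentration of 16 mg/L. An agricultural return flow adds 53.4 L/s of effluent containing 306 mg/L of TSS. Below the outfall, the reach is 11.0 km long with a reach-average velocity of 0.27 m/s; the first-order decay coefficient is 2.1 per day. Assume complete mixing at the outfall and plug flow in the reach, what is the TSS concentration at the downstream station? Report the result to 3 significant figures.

7.07 mg/L

Conservation of mass: C = (5050·16.00 + 53.40·306.0) / 5103 = 97140/5103 = 19.03 mg/L.
Travel time t = 11.0·1000 / 0.27 = 40740 s = 11.32 h.
First-order decay: C = 19.03·exp(−k·t) = 19.03·0.3715 = 7.071 mg/L.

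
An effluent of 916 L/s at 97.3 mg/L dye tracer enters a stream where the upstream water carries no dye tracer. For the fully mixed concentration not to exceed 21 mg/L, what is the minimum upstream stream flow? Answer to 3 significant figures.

3330 L/s

Set C_mix = 21: (Q·0 + 916.0·97.30) / (Q + 916.0) = 21
→ Q = 916.0·(97.30 − 21)/(21 − 0) = 3328 L/s.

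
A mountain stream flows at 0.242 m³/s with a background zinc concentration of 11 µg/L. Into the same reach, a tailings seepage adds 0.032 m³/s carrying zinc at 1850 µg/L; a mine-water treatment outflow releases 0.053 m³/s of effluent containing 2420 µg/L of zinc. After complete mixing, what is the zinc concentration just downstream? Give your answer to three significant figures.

581 µg/L

After mixing, C = (0.2420·11.00 + 0.03200·1850 + 0.05300·2420) / 0.3270 = 190.1/0.3270 = 581.4 µg/L.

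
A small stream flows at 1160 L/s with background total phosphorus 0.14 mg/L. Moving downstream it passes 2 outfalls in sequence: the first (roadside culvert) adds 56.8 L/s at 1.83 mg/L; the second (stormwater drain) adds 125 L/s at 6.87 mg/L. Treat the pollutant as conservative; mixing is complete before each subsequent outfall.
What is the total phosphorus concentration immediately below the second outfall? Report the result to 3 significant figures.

After outfall 1: Q = 1160 + 56.80 = 1217 L/s; C = (1160·0.1400 + 56.80·1.830)/1217 = 0.2189 mg/L.
After outfall 2: Q = 1217 + 125.0 = 1342 L/s; C = (1217·0.2189 + 125.0·6.870)/1342 = 0.8385 mg/L.

0.838 mg/L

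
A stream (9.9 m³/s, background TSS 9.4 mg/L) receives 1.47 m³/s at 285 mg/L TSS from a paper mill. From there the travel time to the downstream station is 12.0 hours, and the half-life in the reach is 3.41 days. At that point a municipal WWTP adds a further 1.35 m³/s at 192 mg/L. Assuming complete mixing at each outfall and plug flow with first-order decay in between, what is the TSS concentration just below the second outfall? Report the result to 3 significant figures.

Mass balance: C = (9.900·9.400 + 1.470·285.0) / 11.37 = 512.0/11.37 = 45.03 mg/L; combined flow 11.37 m³/s.
Half-life 3.41 d → k = ln 2 / 3.41 = 0.2033 d⁻¹.
After decay, C = 45.03 × e^(−kt) = 45.03 × 0.9034 = 40.68 mg/L.
At the second outfall, C = (11.37·40.68 + 1.350·192.0) / (11.37 + 1.350) = 56.74 mg/L.

56.7 mg/L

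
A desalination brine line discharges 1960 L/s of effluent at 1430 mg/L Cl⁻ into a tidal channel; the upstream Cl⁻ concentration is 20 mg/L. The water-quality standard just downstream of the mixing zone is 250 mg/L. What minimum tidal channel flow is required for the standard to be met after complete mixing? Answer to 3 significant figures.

Set C_mix = 250: (Q·20.00 + 1960·1430) / (Q + 1960) = 250
→ Q = 1960·(1430 − 250)/(250 − 20.00) = 10060 L/s.

10100 L/s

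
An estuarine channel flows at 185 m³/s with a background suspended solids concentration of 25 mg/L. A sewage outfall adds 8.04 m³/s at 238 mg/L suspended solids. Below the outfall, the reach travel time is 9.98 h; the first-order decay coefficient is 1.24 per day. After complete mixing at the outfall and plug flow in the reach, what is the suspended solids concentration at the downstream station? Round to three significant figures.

20.2 mg/L

After mixing, C = (185.0·25.00 + 8.040·238.0) / 193.0 = 6539/193.0 = 33.87 mg/L.
After decay, C = 33.87 × e^(−kt) = 33.87 × 0.5971 = 20.23 mg/L.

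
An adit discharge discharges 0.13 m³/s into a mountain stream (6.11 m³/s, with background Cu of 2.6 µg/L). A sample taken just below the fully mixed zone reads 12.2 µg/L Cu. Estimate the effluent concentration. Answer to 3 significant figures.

463 µg/L

Mass balance: 6.110·2.600 + 0.1300·Cₑ = 6.240·12.20
→ Cₑ = (6.240·12.20 − 6.110·2.600) / 0.1300 = 463.4 µg/L.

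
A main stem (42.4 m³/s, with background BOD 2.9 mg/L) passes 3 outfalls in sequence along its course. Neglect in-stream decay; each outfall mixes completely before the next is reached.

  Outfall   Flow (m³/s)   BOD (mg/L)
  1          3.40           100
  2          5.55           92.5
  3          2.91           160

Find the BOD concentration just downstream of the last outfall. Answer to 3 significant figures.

26.6 mg/L

Outfall 1: combined Q = 45.80 m³/s; C = (42.40·2.900 + 3.400·100.0)/45.80 = 10.11 mg/L.
Outfall 2: combined Q = 51.35 m³/s; C = (45.80·10.11 + 5.550·92.50)/51.35 = 19.01 mg/L.
Outfall 3: combined Q = 54.26 m³/s; C = (51.35·19.01 + 2.910·160.0)/54.26 = 26.57 mg/L.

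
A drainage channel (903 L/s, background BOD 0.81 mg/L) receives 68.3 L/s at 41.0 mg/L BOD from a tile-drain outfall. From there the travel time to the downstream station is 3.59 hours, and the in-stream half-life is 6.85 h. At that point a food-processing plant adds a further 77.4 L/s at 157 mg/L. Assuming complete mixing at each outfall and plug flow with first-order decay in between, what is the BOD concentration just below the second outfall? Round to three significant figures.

13.9 mg/L

Flow-weighted average: C = (903.0·0.8100 + 68.30·41.00) / 971.3 = 3532/971.3 = 3.636 mg/L; combined flow 971.3 L/s.
Half-life 6.85 h → k = ln 2 / 6.85 = 0.1012 h⁻¹ = 2.429 d⁻¹.
Applying C = C₀e^(−kt): 3.636 × 0.6954 = 2.529 mg/L.
Second outfall: C = (971.3·2.529 + 77.40·157.0)/1049 = 13.93 mg/L.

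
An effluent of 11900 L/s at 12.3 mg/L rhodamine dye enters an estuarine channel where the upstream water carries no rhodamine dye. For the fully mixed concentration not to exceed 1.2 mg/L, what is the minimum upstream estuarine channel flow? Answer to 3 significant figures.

110000 L/s

Set C_mix = 1.2: (Q·0 + 11900·12.30) / (Q + 11900) = 1.2
→ Q = 11900·(12.30 − 1.2)/(1.2 − 0) = 110100 L/s.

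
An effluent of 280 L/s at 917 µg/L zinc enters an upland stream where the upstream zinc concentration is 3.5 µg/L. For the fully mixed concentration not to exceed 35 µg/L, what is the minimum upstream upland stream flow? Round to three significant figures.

Set C_mix = 35: (Q·3.500 + 280.0·917.0) / (Q + 280.0) = 35
→ Q = 280.0·(917.0 − 35)/(35 − 3.500) = 7840 L/s.

7840 L/s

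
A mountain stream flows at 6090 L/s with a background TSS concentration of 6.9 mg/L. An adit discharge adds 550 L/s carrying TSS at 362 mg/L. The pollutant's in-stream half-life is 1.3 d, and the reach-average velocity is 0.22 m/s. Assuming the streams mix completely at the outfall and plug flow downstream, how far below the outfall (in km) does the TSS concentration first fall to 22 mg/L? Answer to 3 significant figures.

17.9 km

Mass balance: C = (6090·6.900 + 550.0·362.0) / 6640 = 241100/6640 = 36.31 mg/L.
Half-life 1.3 d → k = ln 2 / 1.3 = 0.5332 d⁻¹.
Set 36.31·exp(−k·t) = 22 → t = ln(36.31/22)/k = 81210 s = 22.56 h.
Distance = v·t = 0.22·81210 = 17870 m = 17.87 km.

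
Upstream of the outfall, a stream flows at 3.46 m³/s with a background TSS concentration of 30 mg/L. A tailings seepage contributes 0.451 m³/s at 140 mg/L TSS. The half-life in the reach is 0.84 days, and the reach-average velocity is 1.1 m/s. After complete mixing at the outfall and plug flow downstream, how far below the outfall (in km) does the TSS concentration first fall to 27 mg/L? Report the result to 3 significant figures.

After mixing, C = (3.460·30.00 + 0.4510·140.0) / 3.911 = 166.9/3.911 = 42.68 mg/L.
Half-life 0.84 d → k = ln 2 / 0.84 = 0.8252 d⁻¹.
Set 42.68·exp(−k·t) = 27 → t = ln(42.68/27)/k = 47960 s = 13.32 h.
Distance = v·t = 1.1·47960 = 52750 m = 52.75 km.

52.8 km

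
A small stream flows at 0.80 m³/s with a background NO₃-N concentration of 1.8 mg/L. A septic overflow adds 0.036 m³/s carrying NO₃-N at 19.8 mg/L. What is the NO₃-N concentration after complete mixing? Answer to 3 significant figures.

2.58 mg/L

Mass balance: C = (0.8000·1.800 + 0.03600·19.80) / 0.8360 = 2.153/0.8360 = 2.575 mg/L.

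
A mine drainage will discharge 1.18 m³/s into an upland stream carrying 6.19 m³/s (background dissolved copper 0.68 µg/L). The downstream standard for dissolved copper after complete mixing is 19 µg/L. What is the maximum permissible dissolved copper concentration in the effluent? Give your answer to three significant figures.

115 µg/L

At the limit, (Qr·Cr + Qe·Cₑ)/(Qr + Qe) = 19:
Cₑ = (7.370·19 − 6.190·0.6800) / 1.180 = 115.1 µg/L.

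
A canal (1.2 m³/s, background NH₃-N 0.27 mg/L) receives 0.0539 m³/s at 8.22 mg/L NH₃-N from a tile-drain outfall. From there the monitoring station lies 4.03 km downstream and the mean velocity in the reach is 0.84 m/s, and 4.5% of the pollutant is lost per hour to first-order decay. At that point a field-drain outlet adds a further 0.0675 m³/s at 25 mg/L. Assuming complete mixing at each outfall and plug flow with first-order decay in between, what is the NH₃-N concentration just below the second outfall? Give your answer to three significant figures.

1.82 mg/L

Mass balance: C = (1.200·0.2700 + 0.05390·8.220) / 1.254 = 0.7671/1.254 = 0.6117 mg/L; combined flow 1.254 m³/s.
Travel time t = 4.03·1000 / 0.84 = 4798 s = 1.333 h.
4.5%/h lost → k = −ln(1 − 0.045) = 0.04604 h⁻¹.
Applying C = C₀e^(−kt): 0.6117 × 0.9405 = 0.5753 mg/L.
At the second outfall, C = (1.254·0.5753 + 0.06750·25.00) / (1.254 + 0.06750) = 1.823 mg/L.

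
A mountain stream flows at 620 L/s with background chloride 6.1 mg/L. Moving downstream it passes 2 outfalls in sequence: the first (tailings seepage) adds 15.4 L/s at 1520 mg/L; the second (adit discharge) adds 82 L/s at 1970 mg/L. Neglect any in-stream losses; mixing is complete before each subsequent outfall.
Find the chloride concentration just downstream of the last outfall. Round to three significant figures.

263 mg/L

Outfall 1: combined Q = 635.4 L/s; C = (620.0·6.100 + 15.40·1520)/635.4 = 42.79 mg/L.
Outfall 2: combined Q = 717.4 L/s; C = (635.4·42.79 + 82.00·1970)/717.4 = 263.1 mg/L.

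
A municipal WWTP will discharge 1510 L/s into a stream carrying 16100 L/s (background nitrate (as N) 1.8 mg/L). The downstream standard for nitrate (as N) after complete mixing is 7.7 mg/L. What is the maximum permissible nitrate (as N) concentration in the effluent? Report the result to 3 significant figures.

70.6 mg/L

At the limit, (Qr·Cr + Qe·Cₑ)/(Qr + Qe) = 7.7:
Cₑ = (17610·7.7 − 16100·1.800) / 1510 = 70.61 mg/L.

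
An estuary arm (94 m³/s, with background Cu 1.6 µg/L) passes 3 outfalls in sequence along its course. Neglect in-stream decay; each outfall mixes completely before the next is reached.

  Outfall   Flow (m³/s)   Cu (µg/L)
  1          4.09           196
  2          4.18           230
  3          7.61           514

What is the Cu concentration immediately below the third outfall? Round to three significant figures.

Outfall 1: combined Q = 98.09 m³/s; C = (94.00·1.600 + 4.090·196.0)/98.09 = 9.706 µg/L.
Outfall 2: combined Q = 102.3 m³/s; C = (98.09·9.706 + 4.180·230.0)/102.3 = 18.71 µg/L.
Outfall 3: combined Q = 109.9 m³/s; C = (102.3·18.71 + 7.610·514.0)/109.9 = 53.01 µg/L.

53.0 µg/L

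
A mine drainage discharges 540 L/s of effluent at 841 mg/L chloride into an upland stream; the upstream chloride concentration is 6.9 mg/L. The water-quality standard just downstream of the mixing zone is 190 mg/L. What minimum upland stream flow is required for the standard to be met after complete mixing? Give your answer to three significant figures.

Set C_mix = 190: (Q·6.900 + 540.0·841.0) / (Q + 540.0) = 190
→ Q = 540.0·(841.0 − 190)/(190 − 6.900) = 1920 L/s.

1920 L/s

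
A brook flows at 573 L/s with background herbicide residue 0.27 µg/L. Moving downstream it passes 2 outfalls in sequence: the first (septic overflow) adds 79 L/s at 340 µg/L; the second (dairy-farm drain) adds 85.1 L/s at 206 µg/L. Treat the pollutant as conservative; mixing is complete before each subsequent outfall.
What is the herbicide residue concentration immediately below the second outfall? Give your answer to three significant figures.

60.4 µg/L

Outfall 1: combined Q = 652.0 L/s; C = (573.0·0.2700 + 79.00·340.0)/652.0 = 41.43 µg/L.
Outfall 2: combined Q = 737.1 L/s; C = (652.0·41.43 + 85.10·206.0)/737.1 = 60.43 µg/L.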